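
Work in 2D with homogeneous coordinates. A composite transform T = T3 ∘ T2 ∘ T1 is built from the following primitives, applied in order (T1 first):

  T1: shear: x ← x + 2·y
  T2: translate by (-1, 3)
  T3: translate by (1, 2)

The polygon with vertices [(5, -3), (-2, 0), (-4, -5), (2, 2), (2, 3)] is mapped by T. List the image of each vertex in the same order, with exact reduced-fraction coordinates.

image vertices: (-1, 2), (-2, 5), (-14, 0), (6, 7), (8, 8)

T1 shear: x ← x + 2·y: (5, -3) → (-1, -3); (-2, 0) → (-2, 0); (-4, -5) → (-14, -5); (2, 2) → (6, 2); (2, 3) → (8, 3)
T2 translate by (-1, 3): (-1, -3) → (-2, 0); (-2, 0) → (-3, 3); (-14, -5) → (-15, -2); (6, 2) → (5, 5); (8, 3) → (7, 6)
T3 translate by (1, 2): (-2, 0) → (-1, 2); (-3, 3) → (-2, 5); (-15, -2) → (-14, 0); (5, 5) → (6, 7); (7, 6) → (8, 8)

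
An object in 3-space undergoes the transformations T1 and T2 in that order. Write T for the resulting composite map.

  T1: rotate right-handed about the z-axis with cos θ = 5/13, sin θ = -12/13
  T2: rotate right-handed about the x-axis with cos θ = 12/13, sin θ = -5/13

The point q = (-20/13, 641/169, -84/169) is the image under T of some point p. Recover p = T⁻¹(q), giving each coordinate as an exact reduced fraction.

p = (-4, 0, 1)

T1 = [5/13 12/13 0 0; -12/13 5/13 0 0; 0 0 1 0; 0 0 0 1]
T2·T1 = [5/13 12/13 0 0; -144/169 60/169 5/13 0; 60/169 -25/169 12/13 0; 0 0 0 1]
det M = 1; M⁻¹ = [5/13 -144/169 60/169 0; 12/13 60/169 -25/169 0; 0 5/13 12/13 0; 0 0 0 1]
M⁻¹ · (-20/13, 641/169, -84/169)ᵀ = (-4, 0, 1)ᵀ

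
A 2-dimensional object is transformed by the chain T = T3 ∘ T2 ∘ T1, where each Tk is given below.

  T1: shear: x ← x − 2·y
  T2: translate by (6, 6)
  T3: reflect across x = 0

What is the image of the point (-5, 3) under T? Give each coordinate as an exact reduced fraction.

T(p) = (5, 9)

T1 shear: x ← x − 2·y: (-5, 3) → (-11, 3)
T2 translate by (6, 6): (-11, 3) → (-5, 9)
T3 reflect across x = 0: (-5, 9) → (5, 9)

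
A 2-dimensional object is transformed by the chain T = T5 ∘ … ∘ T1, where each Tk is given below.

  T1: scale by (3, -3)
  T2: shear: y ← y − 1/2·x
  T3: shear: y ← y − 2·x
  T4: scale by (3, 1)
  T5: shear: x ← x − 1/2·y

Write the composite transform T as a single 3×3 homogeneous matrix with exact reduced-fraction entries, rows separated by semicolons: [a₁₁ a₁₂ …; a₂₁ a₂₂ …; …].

T = [51/4 3/2 0; -15/2 -3 0; 0 0 1]

T1 = [3 0 0; 0 -3 0; 0 0 1]
T2·T1 = [3 0 0; -3/2 -3 0; 0 0 1]
T3·…·T1 = [3 0 0; -15/2 -3 0; 0 0 1]
T4·…·T1 = [9 0 0; -15/2 -3 0; 0 0 1]
T5·…·T1 = [51/4 3/2 0; -15/2 -3 0; 0 0 1]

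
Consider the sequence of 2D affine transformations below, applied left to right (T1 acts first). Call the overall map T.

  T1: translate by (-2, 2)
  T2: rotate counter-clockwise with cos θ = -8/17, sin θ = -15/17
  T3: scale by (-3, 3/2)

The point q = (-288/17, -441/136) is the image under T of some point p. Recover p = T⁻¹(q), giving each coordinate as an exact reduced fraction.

T1 = [1 0 -2; 0 1 2; 0 0 1]
T2·T1 = [-8/17 15/17 46/17; -15/17 -8/17 14/17; 0 0 1]
T3·…·T1 = [24/17 -45/17 -138/17; -45/34 -12/17 21/17; 0 0 1]
det M = -9/2; M⁻¹ = [8/51 -10/17 2; -5/17 -16/51 -2; 0 0 1]
M⁻¹ · (-288/17, -441/136)ᵀ = (5/4, 4)ᵀ

p = (5/4, 4)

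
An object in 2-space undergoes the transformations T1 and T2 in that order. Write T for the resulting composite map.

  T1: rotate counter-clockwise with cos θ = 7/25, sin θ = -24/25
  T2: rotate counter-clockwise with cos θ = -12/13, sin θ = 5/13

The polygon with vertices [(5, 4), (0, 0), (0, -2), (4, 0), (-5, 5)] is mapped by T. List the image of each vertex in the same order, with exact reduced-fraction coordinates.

T1 rotate counter-clockwise with cos θ = 7/25, sin θ = -24/25: (5, 4) → (131/25, -92/25); (0, 0) → (0, 0); (0, -2) → (-48/25, -14/25); (4, 0) → (28/25, -96/25); (-5, 5) → (17/5, 31/5)
T2 rotate counter-clockwise with cos θ = -12/13, sin θ = 5/13: (131/25, -92/25) → (-1112/325, 1759/325); (0, 0) → (0, 0); (-48/25, -14/25) → (646/325, -72/325); (28/25, -96/25) → (144/325, 1292/325); (17/5, 31/5) → (-359/65, -287/65)

image vertices: (-1112/325, 1759/325), (0, 0), (646/325, -72/325), (144/325, 1292/325), (-359/65, -287/65)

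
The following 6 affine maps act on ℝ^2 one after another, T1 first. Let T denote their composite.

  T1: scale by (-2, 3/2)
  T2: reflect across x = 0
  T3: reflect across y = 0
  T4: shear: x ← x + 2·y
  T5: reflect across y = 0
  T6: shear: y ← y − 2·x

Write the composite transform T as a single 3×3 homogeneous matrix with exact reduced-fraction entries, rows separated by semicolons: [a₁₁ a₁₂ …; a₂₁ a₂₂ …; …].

T1 = [-2 0 0; 0 3/2 0; 0 0 1]
T2·T1 = [2 0 0; 0 3/2 0; 0 0 1]
T3·…·T1 = [2 0 0; 0 -3/2 0; 0 0 1]
T4·…·T1 = [2 -3 0; 0 -3/2 0; 0 0 1]
T5·…·T1 = [2 -3 0; 0 3/2 0; 0 0 1]
T6·…·T1 = [2 -3 0; -4 15/2 0; 0 0 1]

T = [2 -3 0; -4 15/2 0; 0 0 1]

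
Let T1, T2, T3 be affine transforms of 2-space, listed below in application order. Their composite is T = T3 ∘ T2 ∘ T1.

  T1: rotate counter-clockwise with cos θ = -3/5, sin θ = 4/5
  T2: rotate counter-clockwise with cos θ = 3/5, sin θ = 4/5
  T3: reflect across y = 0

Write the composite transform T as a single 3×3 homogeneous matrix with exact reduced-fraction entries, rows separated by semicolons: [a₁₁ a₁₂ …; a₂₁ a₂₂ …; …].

T = [-1 0 0; 0 1 0; 0 0 1]

T1 = [-3/5 -4/5 0; 4/5 -3/5 0; 0 0 1]
T2·T1 = [-1 0 0; 0 -1 0; 0 0 1]
T3·…·T1 = [-1 0 0; 0 1 0; 0 0 1]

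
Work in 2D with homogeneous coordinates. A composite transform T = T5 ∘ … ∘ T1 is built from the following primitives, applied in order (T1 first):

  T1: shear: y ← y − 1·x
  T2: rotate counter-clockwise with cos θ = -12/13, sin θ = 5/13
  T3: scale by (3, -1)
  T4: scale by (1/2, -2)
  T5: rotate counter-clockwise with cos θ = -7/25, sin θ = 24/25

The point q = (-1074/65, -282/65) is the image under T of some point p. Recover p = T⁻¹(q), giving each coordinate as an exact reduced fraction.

p = (3, -5)

T1 = [1 0 0; -1 1 0; 0 0 1]
T2·T1 = [-7/13 -5/13 0; 17/13 -12/13 0; 0 0 1]
T3·…·T1 = [-21/13 -15/13 0; -17/13 12/13 0; 0 0 1]
T4·…·T1 = [-21/26 -15/26 0; 34/13 -24/13 0; 0 0 1]
T5·…·T1 = [-297/130 1257/650 0; -98/65 -12/325 0; 0 0 1]
det M = 3; M⁻¹ = [-4/325 -419/650 0; 98/195 -99/130 0; 0 0 1]
M⁻¹ · (-1074/65, -282/65)ᵀ = (3, -5)ᵀ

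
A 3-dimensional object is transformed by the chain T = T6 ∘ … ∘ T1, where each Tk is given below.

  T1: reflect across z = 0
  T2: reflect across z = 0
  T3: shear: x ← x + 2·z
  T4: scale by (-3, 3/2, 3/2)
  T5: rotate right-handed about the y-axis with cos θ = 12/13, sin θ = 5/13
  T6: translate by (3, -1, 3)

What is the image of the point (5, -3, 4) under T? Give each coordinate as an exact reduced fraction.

T(p) = (-399/13, -11/2, 306/13)

T1 reflect across z = 0: (5, -3, 4) → (5, -3, -4)
T2 reflect across z = 0: (5, -3, -4) → (5, -3, 4)
T3 shear: x ← x + 2·z: (5, -3, 4) → (13, -3, 4)
T4 scale by (-3, 3/2, 3/2): (13, -3, 4) → (-39, -9/2, 6)
T5 rotate right-handed about the y-axis with cos θ = 12/13, sin θ = 5/13: (-39, -9/2, 6) → (-438/13, -9/2, 267/13)
T6 translate by (3, -1, 3): (-438/13, -9/2, 267/13) → (-399/13, -11/2, 306/13)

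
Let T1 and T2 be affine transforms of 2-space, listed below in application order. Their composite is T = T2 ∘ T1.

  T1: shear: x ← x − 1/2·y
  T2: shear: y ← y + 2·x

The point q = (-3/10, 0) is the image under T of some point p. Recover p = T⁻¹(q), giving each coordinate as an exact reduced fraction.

T1 = [1 -1/2 0; 0 1 0; 0 0 1]
T2·T1 = [1 -1/2 0; 2 0 0; 0 0 1]
det M = 1; M⁻¹ = [0 1/2 0; -2 1 0; 0 0 1]
M⁻¹ · (-3/10, 0)ᵀ = (0, 3/5)ᵀ

p = (0, 3/5)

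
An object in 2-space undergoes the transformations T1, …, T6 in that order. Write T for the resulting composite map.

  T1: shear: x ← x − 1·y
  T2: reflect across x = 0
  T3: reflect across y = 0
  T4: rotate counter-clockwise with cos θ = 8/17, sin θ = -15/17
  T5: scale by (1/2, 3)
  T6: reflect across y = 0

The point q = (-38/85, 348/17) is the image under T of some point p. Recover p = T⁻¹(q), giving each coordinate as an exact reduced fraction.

T1 = [1 -1 0; 0 1 0; 0 0 1]
T2·T1 = [-1 1 0; 0 1 0; 0 0 1]
T3·…·T1 = [-1 1 0; 0 -1 0; 0 0 1]
T4·…·T1 = [-8/17 -7/17 0; 15/17 -23/17 0; 0 0 1]
T5·…·T1 = [-4/17 -7/34 0; 45/17 -69/17 0; 0 0 1]
T6·…·T1 = [-4/17 -7/34 0; -45/17 69/17 0; 0 0 1]
det M = -3/2; M⁻¹ = [-46/17 -7/51 0; -30/17 8/51 0; 0 0 1]
M⁻¹ · (-38/85, 348/17)ᵀ = (-8/5, 4)ᵀ

p = (-8/5, 4)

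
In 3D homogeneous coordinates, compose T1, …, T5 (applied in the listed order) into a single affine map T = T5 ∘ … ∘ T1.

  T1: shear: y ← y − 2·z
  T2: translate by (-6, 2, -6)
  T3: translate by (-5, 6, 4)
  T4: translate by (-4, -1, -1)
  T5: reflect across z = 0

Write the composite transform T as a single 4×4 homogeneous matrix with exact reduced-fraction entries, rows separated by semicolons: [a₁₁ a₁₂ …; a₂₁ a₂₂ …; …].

T = [1 0 0 -15; 0 1 -2 7; 0 0 -1 3; 0 0 0 1]

T1 = [1 0 0 0; 0 1 -2 0; 0 0 1 0; 0 0 0 1]
T2·T1 = [1 0 0 -6; 0 1 -2 2; 0 0 1 -6; 0 0 0 1]
T3·…·T1 = [1 0 0 -11; 0 1 -2 8; 0 0 1 -2; 0 0 0 1]
T4·…·T1 = [1 0 0 -15; 0 1 -2 7; 0 0 1 -3; 0 0 0 1]
T5·…·T1 = [1 0 0 -15; 0 1 -2 7; 0 0 -1 3; 0 0 0 1]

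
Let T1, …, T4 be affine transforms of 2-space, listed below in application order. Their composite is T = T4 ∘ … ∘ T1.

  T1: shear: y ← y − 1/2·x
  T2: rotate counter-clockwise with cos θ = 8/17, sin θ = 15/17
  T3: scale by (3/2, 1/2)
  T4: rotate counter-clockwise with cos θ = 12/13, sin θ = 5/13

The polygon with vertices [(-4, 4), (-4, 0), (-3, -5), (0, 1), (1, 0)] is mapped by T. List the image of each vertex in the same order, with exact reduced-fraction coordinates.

image vertices: (-2166/221, -987/221), (-1006/221, -729/221), (107/34, -69/68), (-290/221, -129/442), (503/442, 729/884)

T1 shear: y ← y − 1/2·x: (-4, 4) → (-4, 6); (-4, 0) → (-4, 2); (-3, -5) → (-3, -7/2); (0, 1) → (0, 1); (1, 0) → (1, -1/2)
T2 rotate counter-clockwise with cos θ = 8/17, sin θ = 15/17: (-4, 6) → (-122/17, -12/17); (-4, 2) → (-62/17, -44/17); (-3, -7/2) → (57/34, -73/17); (0, 1) → (-15/17, 8/17); (1, -1/2) → (31/34, 11/17)
T3 scale by (3/2, 1/2): (-122/17, -12/17) → (-183/17, -6/17); (-62/17, -44/17) → (-93/17, -22/17); (57/34, -73/17) → (171/68, -73/34); (-15/17, 8/17) → (-45/34, 4/17); (31/34, 11/17) → (93/68, 11/34)
T4 rotate counter-clockwise with cos θ = 12/13, sin θ = 5/13: (-183/17, -6/17) → (-2166/221, -987/221); (-93/17, -22/17) → (-1006/221, -729/221); (171/68, -73/34) → (107/34, -69/68); (-45/34, 4/17) → (-290/221, -129/442); (93/68, 11/34) → (503/442, 729/884)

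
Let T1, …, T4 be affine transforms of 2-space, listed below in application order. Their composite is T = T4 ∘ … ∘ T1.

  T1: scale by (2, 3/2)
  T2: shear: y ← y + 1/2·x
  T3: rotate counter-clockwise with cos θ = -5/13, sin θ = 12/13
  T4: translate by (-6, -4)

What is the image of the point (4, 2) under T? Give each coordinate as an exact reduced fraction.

T1 scale by (2, 3/2): (4, 2) → (8, 3)
T2 shear: y ← y + 1/2·x: (8, 3) → (8, 7)
T3 rotate counter-clockwise with cos θ = -5/13, sin θ = 12/13: (8, 7) → (-124/13, 61/13)
T4 translate by (-6, -4): (-124/13, 61/13) → (-202/13, 9/13)

T(p) = (-202/13, 9/13)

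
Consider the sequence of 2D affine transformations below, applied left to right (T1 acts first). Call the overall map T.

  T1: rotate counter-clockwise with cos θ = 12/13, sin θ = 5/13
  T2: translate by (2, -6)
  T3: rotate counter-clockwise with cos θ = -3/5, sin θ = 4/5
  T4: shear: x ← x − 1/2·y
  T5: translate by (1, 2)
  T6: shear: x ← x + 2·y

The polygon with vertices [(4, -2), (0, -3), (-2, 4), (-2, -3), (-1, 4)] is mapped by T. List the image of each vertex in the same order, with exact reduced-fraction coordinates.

T1 rotate counter-clockwise with cos θ = 12/13, sin θ = 5/13: (4, -2) → (58/13, -4/13); (0, -3) → (15/13, -36/13); (-2, 4) → (-44/13, 38/13); (-2, -3) → (-9/13, -46/13); (-1, 4) → (-32/13, 43/13)
T2 translate by (2, -6): (58/13, -4/13) → (84/13, -82/13); (15/13, -36/13) → (41/13, -114/13); (-44/13, 38/13) → (-18/13, -40/13); (-9/13, -46/13) → (17/13, -124/13); (-32/13, 43/13) → (-6/13, -35/13)
T3 rotate counter-clockwise with cos θ = -3/5, sin θ = 4/5: (84/13, -82/13) → (76/65, 582/65); (41/13, -114/13) → (333/65, 506/65); (-18/13, -40/13) → (214/65, 48/65); (17/13, -124/13) → (89/13, 88/13); (-6/13, -35/13) → (158/65, 81/65)
T4 shear: x ← x − 1/2·y: (76/65, 582/65) → (-43/13, 582/65); (333/65, 506/65) → (16/13, 506/65); (214/65, 48/65) → (38/13, 48/65); (89/13, 88/13) → (45/13, 88/13); (158/65, 81/65) → (47/26, 81/65)
T5 translate by (1, 2): (-43/13, 582/65) → (-30/13, 712/65); (16/13, 506/65) → (29/13, 636/65); (38/13, 48/65) → (51/13, 178/65); (45/13, 88/13) → (58/13, 114/13); (47/26, 81/65) → (73/26, 211/65)
T6 shear: x ← x + 2·y: (-30/13, 712/65) → (98/5, 712/65); (29/13, 636/65) → (109/5, 636/65); (51/13, 178/65) → (47/5, 178/65); (58/13, 114/13) → (22, 114/13); (73/26, 211/65) → (93/10, 211/65)

image vertices: (98/5, 712/65), (109/5, 636/65), (47/5, 178/65), (22, 114/13), (93/10, 211/65)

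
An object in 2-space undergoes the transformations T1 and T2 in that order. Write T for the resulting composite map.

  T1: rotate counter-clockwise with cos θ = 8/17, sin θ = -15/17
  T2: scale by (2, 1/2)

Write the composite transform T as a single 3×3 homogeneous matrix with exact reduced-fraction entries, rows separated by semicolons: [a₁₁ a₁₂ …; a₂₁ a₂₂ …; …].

T = [16/17 30/17 0; -15/34 4/17 0; 0 0 1]

T1 = [8/17 15/17 0; -15/17 8/17 0; 0 0 1]
T2·T1 = [16/17 30/17 0; -15/34 4/17 0; 0 0 1]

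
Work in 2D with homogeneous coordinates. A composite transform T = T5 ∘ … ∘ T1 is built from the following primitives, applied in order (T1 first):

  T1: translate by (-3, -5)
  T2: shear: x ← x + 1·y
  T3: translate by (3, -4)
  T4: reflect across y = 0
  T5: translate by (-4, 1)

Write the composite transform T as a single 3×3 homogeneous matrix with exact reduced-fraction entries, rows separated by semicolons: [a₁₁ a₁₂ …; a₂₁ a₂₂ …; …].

T1 = [1 0 -3; 0 1 -5; 0 0 1]
T2·T1 = [1 1 -8; 0 1 -5; 0 0 1]
T3·…·T1 = [1 1 -5; 0 1 -9; 0 0 1]
T4·…·T1 = [1 1 -5; 0 -1 9; 0 0 1]
T5·…·T1 = [1 1 -9; 0 -1 10; 0 0 1]

T = [1 1 -9; 0 -1 10; 0 0 1]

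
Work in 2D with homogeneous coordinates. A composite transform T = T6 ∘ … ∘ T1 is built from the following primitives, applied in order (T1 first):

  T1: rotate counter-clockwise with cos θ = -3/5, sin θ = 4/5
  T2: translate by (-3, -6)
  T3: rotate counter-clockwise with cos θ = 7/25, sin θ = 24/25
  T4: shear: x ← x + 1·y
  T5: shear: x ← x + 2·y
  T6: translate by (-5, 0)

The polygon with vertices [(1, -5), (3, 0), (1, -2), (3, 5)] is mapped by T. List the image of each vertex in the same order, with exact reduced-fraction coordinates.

image vertices: (-434/125, -29/125), (-2467/125, -702/125), (-271/25, -76/25), (-4002/125, -1287/125)

T1 rotate counter-clockwise with cos θ = -3/5, sin θ = 4/5: (1, -5) → (17/5, 19/5); (3, 0) → (-9/5, 12/5); (1, -2) → (1, 2); (3, 5) → (-29/5, -3/5)
T2 translate by (-3, -6): (17/5, 19/5) → (2/5, -11/5); (-9/5, 12/5) → (-24/5, -18/5); (1, 2) → (-2, -4); (-29/5, -3/5) → (-44/5, -33/5)
T3 rotate counter-clockwise with cos θ = 7/25, sin θ = 24/25: (2/5, -11/5) → (278/125, -29/125); (-24/5, -18/5) → (264/125, -702/125); (-2, -4) → (82/25, -76/25); (-44/5, -33/5) → (484/125, -1287/125)
T4 shear: x ← x + 1·y: (278/125, -29/125) → (249/125, -29/125); (264/125, -702/125) → (-438/125, -702/125); (82/25, -76/25) → (6/25, -76/25); (484/125, -1287/125) → (-803/125, -1287/125)
T5 shear: x ← x + 2·y: (249/125, -29/125) → (191/125, -29/125); (-438/125, -702/125) → (-1842/125, -702/125); (6/25, -76/25) → (-146/25, -76/25); (-803/125, -1287/125) → (-3377/125, -1287/125)
T6 translate by (-5, 0): (191/125, -29/125) → (-434/125, -29/125); (-1842/125, -702/125) → (-2467/125, -702/125); (-146/25, -76/25) → (-271/25, -76/25); (-3377/125, -1287/125) → (-4002/125, -1287/125)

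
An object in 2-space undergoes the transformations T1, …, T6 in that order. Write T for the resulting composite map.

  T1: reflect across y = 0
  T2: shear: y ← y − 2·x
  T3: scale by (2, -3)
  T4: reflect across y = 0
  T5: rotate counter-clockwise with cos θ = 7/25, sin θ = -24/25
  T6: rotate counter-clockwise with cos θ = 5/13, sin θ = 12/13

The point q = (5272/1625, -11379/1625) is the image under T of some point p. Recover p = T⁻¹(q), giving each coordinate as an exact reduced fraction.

T1 = [1 0 0; 0 -1 0; 0 0 1]
T2·T1 = [1 0 0; -2 -1 0; 0 0 1]
T3·…·T1 = [2 0 0; 6 3 0; 0 0 1]
T4·…·T1 = [2 0 0; -6 -3 0; 0 0 1]
T5·…·T1 = [-26/5 -72/25 0; -18/5 -21/25 0; 0 0 1]
T6·…·T1 = [86/65 -108/325 0; -402/65 -969/325 0; 0 0 1]
det M = -6; M⁻¹ = [323/650 -18/325 0; -67/65 -43/195 0; 0 0 1]
M⁻¹ · (5272/1625, -11379/1625)ᵀ = (2, -9/5)ᵀ

p = (2, -9/5)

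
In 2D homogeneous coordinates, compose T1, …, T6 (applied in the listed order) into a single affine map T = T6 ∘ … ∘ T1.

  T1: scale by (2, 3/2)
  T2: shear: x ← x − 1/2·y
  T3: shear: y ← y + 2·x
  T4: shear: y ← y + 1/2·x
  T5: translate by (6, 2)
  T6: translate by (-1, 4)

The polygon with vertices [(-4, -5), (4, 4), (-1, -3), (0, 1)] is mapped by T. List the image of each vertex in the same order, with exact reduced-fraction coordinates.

T1 scale by (2, 3/2): (-4, -5) → (-8, -15/2); (4, 4) → (8, 6); (-1, -3) → (-2, -9/2); (0, 1) → (0, 3/2)
T2 shear: x ← x − 1/2·y: (-8, -15/2) → (-17/4, -15/2); (8, 6) → (5, 6); (-2, -9/2) → (1/4, -9/2); (0, 3/2) → (-3/4, 3/2)
T3 shear: y ← y + 2·x: (-17/4, -15/2) → (-17/4, -16); (5, 6) → (5, 16); (1/4, -9/2) → (1/4, -4); (-3/4, 3/2) → (-3/4, 0)
T4 shear: y ← y + 1/2·x: (-17/4, -16) → (-17/4, -145/8); (5, 16) → (5, 37/2); (1/4, -4) → (1/4, -31/8); (-3/4, 0) → (-3/4, -3/8)
T5 translate by (6, 2): (-17/4, -145/8) → (7/4, -129/8); (5, 37/2) → (11, 41/2); (1/4, -31/8) → (25/4, -15/8); (-3/4, -3/8) → (21/4, 13/8)
T6 translate by (-1, 4): (7/4, -129/8) → (3/4, -97/8); (11, 41/2) → (10, 49/2); (25/4, -15/8) → (21/4, 17/8); (21/4, 13/8) → (17/4, 45/8)

image vertices: (3/4, -97/8), (10, 49/2), (21/4, 17/8), (17/4, 45/8)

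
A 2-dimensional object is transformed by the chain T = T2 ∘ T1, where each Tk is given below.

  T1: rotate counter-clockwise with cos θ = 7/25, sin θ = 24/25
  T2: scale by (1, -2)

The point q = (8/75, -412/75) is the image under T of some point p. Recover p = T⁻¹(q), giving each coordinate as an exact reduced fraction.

p = (8/3, 2/3)

T1 = [7/25 -24/25 0; 24/25 7/25 0; 0 0 1]
T2·T1 = [7/25 -24/25 0; -48/25 -14/25 0; 0 0 1]
det M = -2; M⁻¹ = [7/25 -12/25 0; -24/25 -7/50 0; 0 0 1]
M⁻¹ · (8/75, -412/75)ᵀ = (8/3, 2/3)ᵀ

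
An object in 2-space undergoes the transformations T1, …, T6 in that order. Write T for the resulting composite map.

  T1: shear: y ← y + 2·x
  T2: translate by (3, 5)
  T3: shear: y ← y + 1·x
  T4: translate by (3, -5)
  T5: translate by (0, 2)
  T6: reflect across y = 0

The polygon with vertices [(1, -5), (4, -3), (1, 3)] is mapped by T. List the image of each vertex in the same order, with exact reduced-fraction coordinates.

image vertices: (7, -3), (10, -14), (7, -11)

T1 shear: y ← y + 2·x: (1, -5) → (1, -3); (4, -3) → (4, 5); (1, 3) → (1, 5)
T2 translate by (3, 5): (1, -3) → (4, 2); (4, 5) → (7, 10); (1, 5) → (4, 10)
T3 shear: y ← y + 1·x: (4, 2) → (4, 6); (7, 10) → (7, 17); (4, 10) → (4, 14)
T4 translate by (3, -5): (4, 6) → (7, 1); (7, 17) → (10, 12); (4, 14) → (7, 9)
T5 translate by (0, 2): (7, 1) → (7, 3); (10, 12) → (10, 14); (7, 9) → (7, 11)
T6 reflect across y = 0: (7, 3) → (7, -3); (10, 14) → (10, -14); (7, 11) → (7, -11)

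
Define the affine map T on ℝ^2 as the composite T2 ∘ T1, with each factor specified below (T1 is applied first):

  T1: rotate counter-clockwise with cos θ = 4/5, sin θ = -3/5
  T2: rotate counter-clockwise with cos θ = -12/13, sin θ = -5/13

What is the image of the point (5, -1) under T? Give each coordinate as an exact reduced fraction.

T1 rotate counter-clockwise with cos θ = 4/5, sin θ = -3/5: (5, -1) → (17/5, -19/5)
T2 rotate counter-clockwise with cos θ = -12/13, sin θ = -5/13: (17/5, -19/5) → (-23/5, 11/5)

T(p) = (-23/5, 11/5)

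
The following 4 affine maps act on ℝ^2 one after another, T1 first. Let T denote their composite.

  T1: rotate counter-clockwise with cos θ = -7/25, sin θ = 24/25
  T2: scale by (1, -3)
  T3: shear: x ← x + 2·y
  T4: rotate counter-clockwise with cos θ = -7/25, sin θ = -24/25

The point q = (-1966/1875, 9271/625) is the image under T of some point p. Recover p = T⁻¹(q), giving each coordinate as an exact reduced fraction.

T1 = [-7/25 -24/25 0; 24/25 -7/25 0; 0 0 1]
T2·T1 = [-7/25 -24/25 0; -72/25 21/25 0; 0 0 1]
T3·…·T1 = [-151/25 18/25 0; -72/25 21/25 0; 0 0 1]
T4·…·T1 = [-671/625 378/625 0; 4128/625 -579/625 0; 0 0 1]
det M = -3; M⁻¹ = [193/625 126/625 0; 1376/625 671/1875 0; 0 0 1]
M⁻¹ · (-1966/1875, 9271/625)ᵀ = (8/3, 3)ᵀ

p = (8/3, 3)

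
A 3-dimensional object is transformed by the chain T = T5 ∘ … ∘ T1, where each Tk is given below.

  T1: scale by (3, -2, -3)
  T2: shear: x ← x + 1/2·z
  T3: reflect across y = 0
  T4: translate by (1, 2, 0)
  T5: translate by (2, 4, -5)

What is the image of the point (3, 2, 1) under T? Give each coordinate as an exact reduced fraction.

T1 scale by (3, -2, -3): (3, 2, 1) → (9, -4, -3)
T2 shear: x ← x + 1/2·z: (9, -4, -3) → (15/2, -4, -3)
T3 reflect across y = 0: (15/2, -4, -3) → (15/2, 4, -3)
T4 translate by (1, 2, 0): (15/2, 4, -3) → (17/2, 6, -3)
T5 translate by (2, 4, -5): (17/2, 6, -3) → (21/2, 10, -8)

T(p) = (21/2, 10, -8)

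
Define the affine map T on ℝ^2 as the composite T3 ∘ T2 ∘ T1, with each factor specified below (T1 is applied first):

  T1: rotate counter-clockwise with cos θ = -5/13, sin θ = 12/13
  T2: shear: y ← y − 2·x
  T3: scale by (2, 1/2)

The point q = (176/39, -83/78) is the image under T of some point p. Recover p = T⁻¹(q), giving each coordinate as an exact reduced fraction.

p = (4/3, -3)

T1 = [-5/13 -12/13 0; 12/13 -5/13 0; 0 0 1]
T2·T1 = [-5/13 -12/13 0; 22/13 19/13 0; 0 0 1]
T3·…·T1 = [-10/13 -24/13 0; 11/13 19/26 0; 0 0 1]
det M = 1; M⁻¹ = [19/26 24/13 0; -11/13 -10/13 0; 0 0 1]
M⁻¹ · (176/39, -83/78)ᵀ = (4/3, -3)ᵀ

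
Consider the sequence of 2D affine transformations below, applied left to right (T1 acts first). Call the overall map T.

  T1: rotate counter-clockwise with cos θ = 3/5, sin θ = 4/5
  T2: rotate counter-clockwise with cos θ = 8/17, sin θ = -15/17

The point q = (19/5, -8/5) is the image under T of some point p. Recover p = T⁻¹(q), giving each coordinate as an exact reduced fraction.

T1 = [3/5 -4/5 0; 4/5 3/5 0; 0 0 1]
T2·T1 = [84/85 13/85 0; -13/85 84/85 0; 0 0 1]
det M = 1; M⁻¹ = [84/85 -13/85 0; 13/85 84/85 0; 0 0 1]
M⁻¹ · (19/5, -8/5)ᵀ = (4, -1)ᵀ

p = (4, -1)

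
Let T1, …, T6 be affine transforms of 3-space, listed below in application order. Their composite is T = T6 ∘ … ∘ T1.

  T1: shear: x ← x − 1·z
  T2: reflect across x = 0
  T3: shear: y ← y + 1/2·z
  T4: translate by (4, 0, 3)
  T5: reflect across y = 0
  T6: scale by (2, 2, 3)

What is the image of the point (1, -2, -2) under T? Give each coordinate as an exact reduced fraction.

T(p) = (2, 6, 3)

T1 shear: x ← x − 1·z: (1, -2, -2) → (3, -2, -2)
T2 reflect across x = 0: (3, -2, -2) → (-3, -2, -2)
T3 shear: y ← y + 1/2·z: (-3, -2, -2) → (-3, -3, -2)
T4 translate by (4, 0, 3): (-3, -3, -2) → (1, -3, 1)
T5 reflect across y = 0: (1, -3, 1) → (1, 3, 1)
T6 scale by (2, 2, 3): (1, 3, 1) → (2, 6, 3)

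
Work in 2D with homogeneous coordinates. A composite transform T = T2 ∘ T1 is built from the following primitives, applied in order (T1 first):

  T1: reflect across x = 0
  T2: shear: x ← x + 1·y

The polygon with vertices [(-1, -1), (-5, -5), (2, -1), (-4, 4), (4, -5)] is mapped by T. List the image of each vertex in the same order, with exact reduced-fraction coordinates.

image vertices: (0, -1), (0, -5), (-3, -1), (8, 4), (-9, -5)

T1 reflect across x = 0: (-1, -1) → (1, -1); (-5, -5) → (5, -5); (2, -1) → (-2, -1); (-4, 4) → (4, 4); (4, -5) → (-4, -5)
T2 shear: x ← x + 1·y: (1, -1) → (0, -1); (5, -5) → (0, -5); (-2, -1) → (-3, -1); (4, 4) → (8, 4); (-4, -5) → (-9, -5)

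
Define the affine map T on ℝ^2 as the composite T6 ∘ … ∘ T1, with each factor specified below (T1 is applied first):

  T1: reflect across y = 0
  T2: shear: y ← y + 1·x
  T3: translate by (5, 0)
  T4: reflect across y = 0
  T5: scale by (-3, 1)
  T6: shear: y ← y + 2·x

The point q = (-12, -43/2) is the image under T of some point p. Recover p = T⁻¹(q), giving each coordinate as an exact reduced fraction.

p = (-1, 3/2)

T1 = [1 0 0; 0 -1 0; 0 0 1]
T2·T1 = [1 0 0; 1 -1 0; 0 0 1]
T3·…·T1 = [1 0 5; 1 -1 0; 0 0 1]
T4·…·T1 = [1 0 5; -1 1 0; 0 0 1]
T5·…·T1 = [-3 0 -15; -1 1 0; 0 0 1]
T6·…·T1 = [-3 0 -15; -7 1 -30; 0 0 1]
det M = -3; M⁻¹ = [-1/3 0 -5; -7/3 1 -5; 0 0 1]
M⁻¹ · (-12, -43/2)ᵀ = (-1, 3/2)ᵀ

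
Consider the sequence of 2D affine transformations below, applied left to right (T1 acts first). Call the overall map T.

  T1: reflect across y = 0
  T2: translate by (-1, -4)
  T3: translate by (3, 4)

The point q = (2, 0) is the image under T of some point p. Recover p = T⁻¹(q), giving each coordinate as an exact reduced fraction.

T1 = [1 0 0; 0 -1 0; 0 0 1]
T2·T1 = [1 0 -1; 0 -1 -4; 0 0 1]
T3·…·T1 = [1 0 2; 0 -1 0; 0 0 1]
det M = -1; M⁻¹ = [1 0 -2; 0 -1 0; 0 0 1]
M⁻¹ · (2, 0)ᵀ = (0, 0)ᵀ

p = (0, 0)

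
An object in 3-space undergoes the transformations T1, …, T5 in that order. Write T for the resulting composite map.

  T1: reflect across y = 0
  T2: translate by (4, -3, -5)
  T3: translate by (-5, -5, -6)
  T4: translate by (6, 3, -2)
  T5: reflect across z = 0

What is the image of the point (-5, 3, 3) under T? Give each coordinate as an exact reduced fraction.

T(p) = (0, -8, 10)

T1 reflect across y = 0: (-5, 3, 3) → (-5, -3, 3)
T2 translate by (4, -3, -5): (-5, -3, 3) → (-1, -6, -2)
T3 translate by (-5, -5, -6): (-1, -6, -2) → (-6, -11, -8)
T4 translate by (6, 3, -2): (-6, -11, -8) → (0, -8, -10)
T5 reflect across z = 0: (0, -8, -10) → (0, -8, 10)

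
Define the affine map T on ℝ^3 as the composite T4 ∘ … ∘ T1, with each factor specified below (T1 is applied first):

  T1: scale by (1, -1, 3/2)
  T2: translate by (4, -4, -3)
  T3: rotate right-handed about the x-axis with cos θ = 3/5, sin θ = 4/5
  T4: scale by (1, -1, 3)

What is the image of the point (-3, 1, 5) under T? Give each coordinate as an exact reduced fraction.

T1 scale by (1, -1, 3/2): (-3, 1, 5) → (-3, -1, 15/2)
T2 translate by (4, -4, -3): (-3, -1, 15/2) → (1, -5, 9/2)
T3 rotate right-handed about the x-axis with cos θ = 3/5, sin θ = 4/5: (1, -5, 9/2) → (1, -33/5, -13/10)
T4 scale by (1, -1, 3): (1, -33/5, -13/10) → (1, 33/5, -39/10)

T(p) = (1, 33/5, -39/10)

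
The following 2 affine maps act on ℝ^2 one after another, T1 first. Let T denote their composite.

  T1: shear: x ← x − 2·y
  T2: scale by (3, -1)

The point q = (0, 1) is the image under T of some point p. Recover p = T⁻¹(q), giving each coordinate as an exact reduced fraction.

T1 = [1 -2 0; 0 1 0; 0 0 1]
T2·T1 = [3 -6 0; 0 -1 0; 0 0 1]
det M = -3; M⁻¹ = [1/3 -2 0; 0 -1 0; 0 0 1]
M⁻¹ · (0, 1)ᵀ = (-2, -1)ᵀ

p = (-2, -1)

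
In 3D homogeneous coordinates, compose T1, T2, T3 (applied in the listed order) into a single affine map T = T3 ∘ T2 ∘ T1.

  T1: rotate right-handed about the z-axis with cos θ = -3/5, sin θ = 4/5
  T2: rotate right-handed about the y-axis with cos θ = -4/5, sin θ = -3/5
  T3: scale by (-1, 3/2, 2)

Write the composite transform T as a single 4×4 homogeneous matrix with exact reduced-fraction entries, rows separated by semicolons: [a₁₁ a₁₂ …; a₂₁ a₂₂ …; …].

T = [-12/25 -16/25 3/5 0; 6/5 -9/10 0 0; -18/25 -24/25 -8/5 0; 0 0 0 1]

T1 = [-3/5 -4/5 0 0; 4/5 -3/5 0 0; 0 0 1 0; 0 0 0 1]
T2·T1 = [12/25 16/25 -3/5 0; 4/5 -3/5 0 0; -9/25 -12/25 -4/5 0; 0 0 0 1]
T3·…·T1 = [-12/25 -16/25 3/5 0; 6/5 -9/10 0 0; -18/25 -24/25 -8/5 0; 0 0 0 1]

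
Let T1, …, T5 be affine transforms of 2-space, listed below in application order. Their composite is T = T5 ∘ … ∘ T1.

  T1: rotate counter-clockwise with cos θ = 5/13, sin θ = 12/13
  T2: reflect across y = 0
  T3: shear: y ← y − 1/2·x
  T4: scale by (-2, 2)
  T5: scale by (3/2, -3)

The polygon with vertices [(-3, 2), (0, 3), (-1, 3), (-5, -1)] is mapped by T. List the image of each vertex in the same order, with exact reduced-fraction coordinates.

image vertices: (9, -21), (108/13, -18/13), (123/13, -105/13), (3, -33)

T1 rotate counter-clockwise with cos θ = 5/13, sin θ = 12/13: (-3, 2) → (-3, -2); (0, 3) → (-36/13, 15/13); (-1, 3) → (-41/13, 3/13); (-5, -1) → (-1, -5)
T2 reflect across y = 0: (-3, -2) → (-3, 2); (-36/13, 15/13) → (-36/13, -15/13); (-41/13, 3/13) → (-41/13, -3/13); (-1, -5) → (-1, 5)
T3 shear: y ← y − 1/2·x: (-3, 2) → (-3, 7/2); (-36/13, -15/13) → (-36/13, 3/13); (-41/13, -3/13) → (-41/13, 35/26); (-1, 5) → (-1, 11/2)
T4 scale by (-2, 2): (-3, 7/2) → (6, 7); (-36/13, 3/13) → (72/13, 6/13); (-41/13, 35/26) → (82/13, 35/13); (-1, 11/2) → (2, 11)
T5 scale by (3/2, -3): (6, 7) → (9, -21); (72/13, 6/13) → (108/13, -18/13); (82/13, 35/13) → (123/13, -105/13); (2, 11) → (3, -33)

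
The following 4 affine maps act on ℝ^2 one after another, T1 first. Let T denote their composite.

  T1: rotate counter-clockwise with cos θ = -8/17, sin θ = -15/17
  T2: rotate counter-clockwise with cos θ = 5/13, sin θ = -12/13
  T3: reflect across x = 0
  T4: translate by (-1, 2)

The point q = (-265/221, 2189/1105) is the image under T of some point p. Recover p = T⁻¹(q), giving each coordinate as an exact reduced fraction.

p = (-1/5, 0)

T1 = [-8/17 15/17 0; -15/17 -8/17 0; 0 0 1]
T2·T1 = [-220/221 -21/221 0; 21/221 -220/221 0; 0 0 1]
T3·…·T1 = [220/221 21/221 0; 21/221 -220/221 0; 0 0 1]
T4·…·T1 = [220/221 21/221 -1; 21/221 -220/221 2; 0 0 1]
det M = -1; M⁻¹ = [220/221 21/221 178/221; 21/221 -220/221 461/221; 0 0 1]
M⁻¹ · (-265/221, 2189/1105)ᵀ = (-1/5, 0)ᵀ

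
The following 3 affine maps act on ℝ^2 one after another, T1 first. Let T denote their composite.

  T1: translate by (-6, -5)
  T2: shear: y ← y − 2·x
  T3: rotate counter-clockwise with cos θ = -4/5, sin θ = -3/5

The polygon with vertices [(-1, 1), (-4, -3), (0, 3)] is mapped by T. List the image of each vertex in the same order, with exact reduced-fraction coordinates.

image vertices: (58/5, -19/5), (76/5, -18/5), (54/5, -22/5)

T1 translate by (-6, -5): (-1, 1) → (-7, -4); (-4, -3) → (-10, -8); (0, 3) → (-6, -2)
T2 shear: y ← y − 2·x: (-7, -4) → (-7, 10); (-10, -8) → (-10, 12); (-6, -2) → (-6, 10)
T3 rotate counter-clockwise with cos θ = -4/5, sin θ = -3/5: (-7, 10) → (58/5, -19/5); (-10, 12) → (76/5, -18/5); (-6, 10) → (54/5, -22/5)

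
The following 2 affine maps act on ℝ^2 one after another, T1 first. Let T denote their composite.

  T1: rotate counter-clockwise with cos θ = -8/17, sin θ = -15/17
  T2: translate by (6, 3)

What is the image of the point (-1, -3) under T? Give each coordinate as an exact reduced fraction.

T(p) = (65/17, 90/17)

T1 rotate counter-clockwise with cos θ = -8/17, sin θ = -15/17: (-1, -3) → (-37/17, 39/17)
T2 translate by (6, 3): (-37/17, 39/17) → (65/17, 90/17)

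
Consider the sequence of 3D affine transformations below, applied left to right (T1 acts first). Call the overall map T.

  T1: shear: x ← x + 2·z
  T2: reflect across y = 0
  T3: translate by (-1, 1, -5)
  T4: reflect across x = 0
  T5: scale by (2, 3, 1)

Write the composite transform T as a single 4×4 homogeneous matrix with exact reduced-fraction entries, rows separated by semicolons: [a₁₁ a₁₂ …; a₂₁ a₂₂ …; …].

T = [-2 0 -4 2; 0 -3 0 3; 0 0 1 -5; 0 0 0 1]

T1 = [1 0 2 0; 0 1 0 0; 0 0 1 0; 0 0 0 1]
T2·T1 = [1 0 2 0; 0 -1 0 0; 0 0 1 0; 0 0 0 1]
T3·…·T1 = [1 0 2 -1; 0 -1 0 1; 0 0 1 -5; 0 0 0 1]
T4·…·T1 = [-1 0 -2 1; 0 -1 0 1; 0 0 1 -5; 0 0 0 1]
T5·…·T1 = [-2 0 -4 2; 0 -3 0 3; 0 0 1 -5; 0 0 0 1]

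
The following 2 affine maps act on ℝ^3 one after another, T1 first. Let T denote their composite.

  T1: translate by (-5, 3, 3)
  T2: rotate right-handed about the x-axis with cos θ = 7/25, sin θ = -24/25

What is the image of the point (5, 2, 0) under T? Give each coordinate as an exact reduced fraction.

T(p) = (0, 107/25, -99/25)

T1 translate by (-5, 3, 3): (5, 2, 0) → (0, 5, 3)
T2 rotate right-handed about the x-axis with cos θ = 7/25, sin θ = -24/25: (0, 5, 3) → (0, 107/25, -99/25)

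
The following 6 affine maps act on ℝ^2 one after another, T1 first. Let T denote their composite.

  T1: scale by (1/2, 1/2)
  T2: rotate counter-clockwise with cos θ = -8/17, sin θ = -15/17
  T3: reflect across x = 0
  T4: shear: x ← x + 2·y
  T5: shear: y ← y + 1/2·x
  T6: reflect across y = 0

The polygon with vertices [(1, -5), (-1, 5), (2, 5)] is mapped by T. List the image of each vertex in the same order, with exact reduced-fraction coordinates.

T1 scale by (1/2, 1/2): (1, -5) → (1/2, -5/2); (-1, 5) → (-1/2, 5/2); (2, 5) → (1, 5/2)
T2 rotate counter-clockwise with cos θ = -8/17, sin θ = -15/17: (1/2, -5/2) → (-83/34, 25/34); (-1/2, 5/2) → (83/34, -25/34); (1, 5/2) → (59/34, -35/17)
T3 reflect across x = 0: (-83/34, 25/34) → (83/34, 25/34); (83/34, -25/34) → (-83/34, -25/34); (59/34, -35/17) → (-59/34, -35/17)
T4 shear: x ← x + 2·y: (83/34, 25/34) → (133/34, 25/34); (-83/34, -25/34) → (-133/34, -25/34); (-59/34, -35/17) → (-199/34, -35/17)
T5 shear: y ← y + 1/2·x: (133/34, 25/34) → (133/34, 183/68); (-133/34, -25/34) → (-133/34, -183/68); (-199/34, -35/17) → (-199/34, -339/68)
T6 reflect across y = 0: (133/34, 183/68) → (133/34, -183/68); (-133/34, -183/68) → (-133/34, 183/68); (-199/34, -339/68) → (-199/34, 339/68)

image vertices: (133/34, -183/68), (-133/34, 183/68), (-199/34, 339/68)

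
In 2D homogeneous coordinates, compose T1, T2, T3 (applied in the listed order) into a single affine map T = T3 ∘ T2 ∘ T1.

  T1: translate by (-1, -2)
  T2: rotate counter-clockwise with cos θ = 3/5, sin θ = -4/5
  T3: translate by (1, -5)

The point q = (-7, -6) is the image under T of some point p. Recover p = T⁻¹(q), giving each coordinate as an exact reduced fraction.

T1 = [1 0 -1; 0 1 -2; 0 0 1]
T2·T1 = [3/5 4/5 -11/5; -4/5 3/5 -2/5; 0 0 1]
T3·…·T1 = [3/5 4/5 -6/5; -4/5 3/5 -27/5; 0 0 1]
det M = 1; M⁻¹ = [3/5 -4/5 -18/5; 4/5 3/5 21/5; 0 0 1]
M⁻¹ · (-7, -6)ᵀ = (-3, -5)ᵀ

p = (-3, -5)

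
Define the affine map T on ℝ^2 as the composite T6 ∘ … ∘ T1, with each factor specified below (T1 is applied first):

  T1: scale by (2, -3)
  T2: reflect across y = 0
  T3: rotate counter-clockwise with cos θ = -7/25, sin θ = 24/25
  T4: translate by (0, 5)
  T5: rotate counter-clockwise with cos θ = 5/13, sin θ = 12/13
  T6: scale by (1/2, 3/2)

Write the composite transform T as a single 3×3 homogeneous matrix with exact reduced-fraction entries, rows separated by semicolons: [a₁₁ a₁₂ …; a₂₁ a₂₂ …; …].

T1 = [2 0 0; 0 -3 0; 0 0 1]
T2·T1 = [2 0 0; 0 3 0; 0 0 1]
T3·…·T1 = [-14/25 -72/25 0; 48/25 -21/25 0; 0 0 1]
T4·…·T1 = [-14/25 -72/25 0; 48/25 -21/25 5; 0 0 1]
T5·…·T1 = [-646/325 -108/325 -60/13; 72/325 -969/325 25/13; 0 0 1]
T6·…·T1 = [-323/325 -54/325 -30/13; 108/325 -2907/650 75/26; 0 0 1]

T = [-323/325 -54/325 -30/13; 108/325 -2907/650 75/26; 0 0 1]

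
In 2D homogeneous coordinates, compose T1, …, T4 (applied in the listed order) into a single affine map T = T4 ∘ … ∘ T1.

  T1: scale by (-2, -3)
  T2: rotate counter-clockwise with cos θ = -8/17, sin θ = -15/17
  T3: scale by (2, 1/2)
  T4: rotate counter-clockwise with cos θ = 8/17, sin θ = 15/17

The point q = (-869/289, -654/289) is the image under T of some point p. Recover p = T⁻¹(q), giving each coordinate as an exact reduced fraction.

p = (1, 1)

T1 = [-2 0 0; 0 -3 0; 0 0 1]
T2·T1 = [16/17 -45/17 0; 30/17 24/17 0; 0 0 1]
T3·…·T1 = [32/17 -90/17 0; 15/17 12/17 0; 0 0 1]
T4·…·T1 = [31/289 -900/289 0; 600/289 -1254/289 0; 0 0 1]
det M = 6; M⁻¹ = [-209/289 150/289 0; -100/289 31/1734 0; 0 0 1]
M⁻¹ · (-869/289, -654/289)ᵀ = (1, 1)ᵀ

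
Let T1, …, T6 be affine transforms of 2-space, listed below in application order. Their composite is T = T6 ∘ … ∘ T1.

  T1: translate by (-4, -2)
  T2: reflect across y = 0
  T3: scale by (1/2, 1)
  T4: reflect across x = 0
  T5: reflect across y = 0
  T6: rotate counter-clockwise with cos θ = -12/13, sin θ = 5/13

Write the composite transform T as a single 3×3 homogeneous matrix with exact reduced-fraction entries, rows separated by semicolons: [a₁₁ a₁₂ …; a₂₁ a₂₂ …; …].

T1 = [1 0 -4; 0 1 -2; 0 0 1]
T2·T1 = [1 0 -4; 0 -1 2; 0 0 1]
T3·…·T1 = [1/2 0 -2; 0 -1 2; 0 0 1]
T4·…·T1 = [-1/2 0 2; 0 -1 2; 0 0 1]
T5·…·T1 = [-1/2 0 2; 0 1 -2; 0 0 1]
T6·…·T1 = [6/13 -5/13 -14/13; -5/26 -12/13 34/13; 0 0 1]

T = [6/13 -5/13 -14/13; -5/26 -12/13 34/13; 0 0 1]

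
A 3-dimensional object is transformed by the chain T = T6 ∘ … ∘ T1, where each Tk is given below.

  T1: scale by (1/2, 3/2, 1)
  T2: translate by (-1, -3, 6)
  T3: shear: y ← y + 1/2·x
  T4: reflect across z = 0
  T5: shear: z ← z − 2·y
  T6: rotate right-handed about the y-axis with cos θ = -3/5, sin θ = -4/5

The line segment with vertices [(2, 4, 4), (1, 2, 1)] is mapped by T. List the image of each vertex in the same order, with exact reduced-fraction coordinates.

image vertices: (64/5, 3, 48/5), (11/2, -1/4, 7/2)

T1 scale by (1/2, 3/2, 1): (2, 4, 4) → (1, 6, 4); (1, 2, 1) → (1/2, 3, 1)
T2 translate by (-1, -3, 6): (1, 6, 4) → (0, 3, 10); (1/2, 3, 1) → (-1/2, 0, 7)
T3 shear: y ← y + 1/2·x: (0, 3, 10) → (0, 3, 10); (-1/2, 0, 7) → (-1/2, -1/4, 7)
T4 reflect across z = 0: (0, 3, 10) → (0, 3, -10); (-1/2, -1/4, 7) → (-1/2, -1/4, -7)
T5 shear: z ← z − 2·y: (0, 3, -10) → (0, 3, -16); (-1/2, -1/4, -7) → (-1/2, -1/4, -13/2)
T6 rotate right-handed about the y-axis with cos θ = -3/5, sin θ = -4/5: (0, 3, -16) → (64/5, 3, 48/5); (-1/2, -1/4, -13/2) → (11/2, -1/4, 7/2)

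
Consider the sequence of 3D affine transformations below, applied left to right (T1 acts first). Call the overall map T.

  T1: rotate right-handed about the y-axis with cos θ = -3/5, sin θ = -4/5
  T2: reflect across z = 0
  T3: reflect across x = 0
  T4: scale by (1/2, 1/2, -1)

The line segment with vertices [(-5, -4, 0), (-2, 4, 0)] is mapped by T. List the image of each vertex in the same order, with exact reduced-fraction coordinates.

image vertices: (-3/2, -2, -4), (-3/5, 2, -8/5)

T1 rotate right-handed about the y-axis with cos θ = -3/5, sin θ = -4/5: (-5, -4, 0) → (3, -4, -4); (-2, 4, 0) → (6/5, 4, -8/5)
T2 reflect across z = 0: (3, -4, -4) → (3, -4, 4); (6/5, 4, -8/5) → (6/5, 4, 8/5)
T3 reflect across x = 0: (3, -4, 4) → (-3, -4, 4); (6/5, 4, 8/5) → (-6/5, 4, 8/5)
T4 scale by (1/2, 1/2, -1): (-3, -4, 4) → (-3/2, -2, -4); (-6/5, 4, 8/5) → (-3/5, 2, -8/5)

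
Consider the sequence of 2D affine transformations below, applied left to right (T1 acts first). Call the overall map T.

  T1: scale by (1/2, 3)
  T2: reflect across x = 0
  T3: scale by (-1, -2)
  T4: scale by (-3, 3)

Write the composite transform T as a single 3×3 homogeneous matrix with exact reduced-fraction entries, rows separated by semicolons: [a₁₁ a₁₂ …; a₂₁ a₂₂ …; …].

T1 = [1/2 0 0; 0 3 0; 0 0 1]
T2·T1 = [-1/2 0 0; 0 3 0; 0 0 1]
T3·…·T1 = [1/2 0 0; 0 -6 0; 0 0 1]
T4·…·T1 = [-3/2 0 0; 0 -18 0; 0 0 1]

T = [-3/2 0 0; 0 -18 0; 0 0 1]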